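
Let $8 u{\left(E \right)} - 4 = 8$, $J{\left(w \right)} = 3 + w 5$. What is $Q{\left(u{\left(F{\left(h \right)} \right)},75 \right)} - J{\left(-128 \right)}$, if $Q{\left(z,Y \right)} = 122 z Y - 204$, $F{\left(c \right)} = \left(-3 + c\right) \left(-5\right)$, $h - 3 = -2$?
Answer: $14158$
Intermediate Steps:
$h = 1$ ($h = 3 - 2 = 1$)
$J{\left(w \right)} = 3 + 5 w$
$F{\left(c \right)} = 15 - 5 c$
$u{\left(E \right)} = \frac{3}{2}$ ($u{\left(E \right)} = \frac{1}{2} + \frac{1}{8} \cdot 8 = \frac{1}{2} + 1 = \frac{3}{2}$)
$Q{\left(z,Y \right)} = -204 + 122 Y z$ ($Q{\left(z,Y \right)} = 122 Y z - 204 = -204 + 122 Y z$)
$Q{\left(u{\left(F{\left(h \right)} \right)},75 \right)} - J{\left(-128 \right)} = \left(-204 + 122 \cdot 75 \cdot \frac{3}{2}\right) - \left(3 + 5 \left(-128\right)\right) = \left(-204 + 13725\right) - \left(3 - 640\right) = 13521 - -637 = 13521 + 637 = 14158$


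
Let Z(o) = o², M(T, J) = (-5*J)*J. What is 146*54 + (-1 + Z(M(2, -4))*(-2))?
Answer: -4917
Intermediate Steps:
M(T, J) = -5*J²
146*54 + (-1 + Z(M(2, -4))*(-2)) = 146*54 + (-1 + (-5*(-4)²)²*(-2)) = 7884 + (-1 + (-5*16)²*(-2)) = 7884 + (-1 + (-80)²*(-2)) = 7884 + (-1 + 6400*(-2)) = 7884 + (-1 - 12800) = 7884 - 12801 = -4917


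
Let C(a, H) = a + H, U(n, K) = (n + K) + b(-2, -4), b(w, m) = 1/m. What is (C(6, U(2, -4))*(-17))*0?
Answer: 0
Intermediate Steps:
U(n, K) = -¼ + K + n (U(n, K) = (n + K) + 1/(-4) = (K + n) - ¼ = -¼ + K + n)
C(a, H) = H + a
(C(6, U(2, -4))*(-17))*0 = (((-¼ - 4 + 2) + 6)*(-17))*0 = ((-9/4 + 6)*(-17))*0 = ((15/4)*(-17))*0 = -255/4*0 = 0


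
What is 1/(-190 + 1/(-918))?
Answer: -918/174421 ≈ -0.0052631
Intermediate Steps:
1/(-190 + 1/(-918)) = 1/(-190 - 1/918) = 1/(-174421/918) = -918/174421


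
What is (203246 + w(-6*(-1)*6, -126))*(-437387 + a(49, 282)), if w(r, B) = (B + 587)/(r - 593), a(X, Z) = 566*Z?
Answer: -31446230256775/557 ≈ -5.6456e+10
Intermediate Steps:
w(r, B) = (587 + B)/(-593 + r)
(203246 + w(-6*(-1)*6, -126))*(-437387 + a(49, 282)) = (203246 + (587 - 126)/(-593 - 6*(-1)*6))*(-437387 + 566*282) = (203246 + 461/(-593 + 6*6))*(-437387 + 159612) = (203246 + 461/(-593 + 36))*(-277775) = (203246 + 461/(-557))*(-277775) = (203246 - 1/557*461)*(-277775) = (203246 - 461/557)*(-277775) = (113207561/557)*(-277775) = -31446230256775/557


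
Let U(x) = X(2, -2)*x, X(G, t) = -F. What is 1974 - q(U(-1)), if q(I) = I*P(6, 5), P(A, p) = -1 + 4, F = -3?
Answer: 1983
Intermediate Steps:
P(A, p) = 3
X(G, t) = 3 (X(G, t) = -1*(-3) = 3)
U(x) = 3*x
q(I) = 3*I (q(I) = I*3 = 3*I)
1974 - q(U(-1)) = 1974 - 3*3*(-1) = 1974 - 3*(-3) = 1974 - 1*(-9) = 1974 + 9 = 1983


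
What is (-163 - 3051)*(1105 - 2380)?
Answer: 4097850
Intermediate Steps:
(-163 - 3051)*(1105 - 2380) = -3214*(-1275) = 4097850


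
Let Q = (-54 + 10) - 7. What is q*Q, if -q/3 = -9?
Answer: -1377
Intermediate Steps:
q = 27 (q = -3*(-9) = 27)
Q = -51 (Q = -44 - 7 = -51)
q*Q = 27*(-51) = -1377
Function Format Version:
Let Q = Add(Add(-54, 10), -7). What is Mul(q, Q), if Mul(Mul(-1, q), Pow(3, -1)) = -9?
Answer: -1377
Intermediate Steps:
q = 27 (q = Mul(-3, -9) = 27)
Q = -51 (Q = Add(-44, -7) = -51)
Mul(q, Q) = Mul(27, -51) = -1377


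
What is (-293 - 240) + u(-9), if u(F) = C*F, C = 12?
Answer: -641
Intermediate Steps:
u(F) = 12*F
(-293 - 240) + u(-9) = (-293 - 240) + 12*(-9) = -533 - 108 = -641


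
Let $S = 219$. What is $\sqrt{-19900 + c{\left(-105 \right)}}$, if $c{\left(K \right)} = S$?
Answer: $i \sqrt{19681} \approx 140.29 i$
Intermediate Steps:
$c{\left(K \right)} = 219$
$\sqrt{-19900 + c{\left(-105 \right)}} = \sqrt{-19900 + 219} = \sqrt{-19681} = i \sqrt{19681}$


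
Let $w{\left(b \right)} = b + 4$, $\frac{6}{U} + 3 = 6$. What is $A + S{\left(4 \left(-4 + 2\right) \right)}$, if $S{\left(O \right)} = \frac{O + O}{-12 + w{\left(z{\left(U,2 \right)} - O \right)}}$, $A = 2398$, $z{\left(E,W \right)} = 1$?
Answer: $2382$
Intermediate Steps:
$U = 2$ ($U = \frac{6}{-3 + 6} = \frac{6}{3} = 6 \cdot \frac{1}{3} = 2$)
$w{\left(b \right)} = 4 + b$
$S{\left(O \right)} = \frac{2 O}{-7 - O}$ ($S{\left(O \right)} = \frac{O + O}{-12 + \left(4 - \left(-1 + O\right)\right)} = \frac{2 O}{-12 - \left(-5 + O\right)} = \frac{2 O}{-7 - O}$)
$A + S{\left(4 \left(-4 + 2\right) \right)} = 2398 - \frac{2 \cdot 4 \left(-4 + 2\right)}{7 + 4 \left(-4 + 2\right)} = 2398 - \frac{2 \cdot 4 \left(-2\right)}{7 + 4 \left(-2\right)} = 2398 - - \frac{16}{7 - 8} = 2398 - - \frac{16}{-1} = 2398 - \left(-16\right) \left(-1\right) = 2398 - 16 = 2382$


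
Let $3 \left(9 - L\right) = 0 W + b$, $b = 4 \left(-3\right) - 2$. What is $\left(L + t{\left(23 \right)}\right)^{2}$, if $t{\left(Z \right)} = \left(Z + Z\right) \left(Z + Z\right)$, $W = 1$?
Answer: $\frac{40819321}{9} \approx 4.5355 \cdot 10^{6}$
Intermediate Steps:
$b = -14$ ($b = -12 - 2 = -14$)
$t{\left(Z \right)} = 4 Z^{2}$ ($t{\left(Z \right)} = 2 Z 2 Z = 4 Z^{2}$)
$L = \frac{41}{3}$ ($L = 9 - \frac{0 \cdot 1 - 14}{3} = 9 - \frac{0 - 14}{3} = 9 - - \frac{14}{3} = 9 + \frac{14}{3} = \frac{41}{3} \approx 13.667$)
$\left(L + t{\left(23 \right)}\right)^{2} = \left(\frac{41}{3} + 4 \cdot 23^{2}\right)^{2} = \left(\frac{41}{3} + 4 \cdot 529\right)^{2} = \left(\frac{41}{3} + 2116\right)^{2} = \left(\frac{6389}{3}\right)^{2} = \frac{40819321}{9}$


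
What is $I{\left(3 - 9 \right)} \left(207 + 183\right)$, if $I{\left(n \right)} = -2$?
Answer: $-780$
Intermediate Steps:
$I{\left(3 - 9 \right)} \left(207 + 183\right) = - 2 \left(207 + 183\right) = \left(-2\right) 390 = -780$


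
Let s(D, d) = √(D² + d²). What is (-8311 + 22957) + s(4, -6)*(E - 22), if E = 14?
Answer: 14646 - 16*√13 ≈ 14588.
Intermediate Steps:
(-8311 + 22957) + s(4, -6)*(E - 22) = (-8311 + 22957) + √(4² + (-6)²)*(14 - 22) = 14646 + √(16 + 36)*(-8) = 14646 + √52*(-8) = 14646 + (2*√13)*(-8) = 14646 - 16*√13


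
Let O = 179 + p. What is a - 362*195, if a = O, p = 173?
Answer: -70238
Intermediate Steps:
O = 352 (O = 179 + 173 = 352)
a = 352
a - 362*195 = 352 - 362*195 = 352 - 70590 = -70238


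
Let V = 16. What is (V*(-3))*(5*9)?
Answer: -2160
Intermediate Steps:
(V*(-3))*(5*9) = (16*(-3))*(5*9) = -48*45 = -2160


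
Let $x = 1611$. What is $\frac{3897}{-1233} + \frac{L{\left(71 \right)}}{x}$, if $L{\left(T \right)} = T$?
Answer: $- \frac{687836}{220707} \approx -3.1165$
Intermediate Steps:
$\frac{3897}{-1233} + \frac{L{\left(71 \right)}}{x} = \frac{3897}{-1233} + \frac{71}{1611} = 3897 \left(- \frac{1}{1233}\right) + 71 \cdot \frac{1}{1611} = - \frac{433}{137} + \frac{71}{1611} = - \frac{687836}{220707}$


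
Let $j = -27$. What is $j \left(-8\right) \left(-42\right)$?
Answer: $-9072$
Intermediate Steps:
$j \left(-8\right) \left(-42\right) = \left(-27\right) \left(-8\right) \left(-42\right) = 216 \left(-42\right) = -9072$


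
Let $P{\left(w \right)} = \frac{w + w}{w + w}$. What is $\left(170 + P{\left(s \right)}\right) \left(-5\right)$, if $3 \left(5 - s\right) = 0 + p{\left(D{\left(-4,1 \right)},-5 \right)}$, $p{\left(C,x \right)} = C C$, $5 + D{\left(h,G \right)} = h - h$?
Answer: $-855$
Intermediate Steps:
$D{\left(h,G \right)} = -5$ ($D{\left(h,G \right)} = -5 + \left(h - h\right) = -5 + 0 = -5$)
$p{\left(C,x \right)} = C^{2}$
$s = - \frac{10}{3}$ ($s = 5 - \frac{0 + \left(-5\right)^{2}}{3} = 5 - \frac{0 + 25}{3} = 5 - \frac{25}{3} = - \frac{10}{3} \approx -3.3333$)
$P{\left(w \right)} = 1$ ($P{\left(w \right)} = \frac{2 w}{2 w} = 2 w \frac{1}{2 w} = 1$)
$\left(170 + P{\left(s \right)}\right) \left(-5\right) = \left(170 + 1\right) \left(-5\right) = 171 \left(-5\right) = -855$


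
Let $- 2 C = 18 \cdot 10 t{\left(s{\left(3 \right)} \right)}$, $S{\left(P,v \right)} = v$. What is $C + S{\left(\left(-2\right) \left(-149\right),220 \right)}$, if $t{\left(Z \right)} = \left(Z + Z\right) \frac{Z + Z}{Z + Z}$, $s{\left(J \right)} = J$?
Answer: $-320$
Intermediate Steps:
$t{\left(Z \right)} = 2 Z$ ($t{\left(Z \right)} = 2 Z \frac{2 Z}{2 Z} = 2 Z 2 Z \frac{1}{2 Z} = 2 Z 1 = 2 Z$)
$C = -540$ ($C = - \frac{18 \cdot 10 \cdot 2 \cdot 3}{2} = - \frac{180 \cdot 6}{2} = \left(- \frac{1}{2}\right) 1080 = -540$)
$C + S{\left(\left(-2\right) \left(-149\right),220 \right)} = -540 + 220 = -320$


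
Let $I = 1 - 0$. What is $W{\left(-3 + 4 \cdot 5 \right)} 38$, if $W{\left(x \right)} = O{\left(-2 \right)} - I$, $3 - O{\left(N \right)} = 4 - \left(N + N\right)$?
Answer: $-228$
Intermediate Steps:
$O{\left(N \right)} = -1 + 2 N$ ($O{\left(N \right)} = 3 - \left(4 - \left(N + N\right)\right) = 3 - \left(4 - 2 N\right) = 3 + \left(-4 + 2 N\right) = -1 + 2 N$)
$I = 1$ ($I = 1 + 0 = 1$)
$W{\left(x \right)} = -6$ ($W{\left(x \right)} = \left(-1 + 2 \left(-2\right)\right) - 1 = \left(-1 - 4\right) - 1 = -5 - 1 = -6$)
$W{\left(-3 + 4 \cdot 5 \right)} 38 = \left(-6\right) 38 = -228$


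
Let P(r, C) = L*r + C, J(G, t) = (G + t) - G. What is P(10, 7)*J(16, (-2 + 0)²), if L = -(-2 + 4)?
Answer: -52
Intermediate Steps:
L = -2 (L = -1*2 = -2)
J(G, t) = t
P(r, C) = C - 2*r (P(r, C) = -2*r + C = C - 2*r)
P(10, 7)*J(16, (-2 + 0)²) = (7 - 2*10)*(-2 + 0)² = (7 - 20)*(-2)² = -13*4 = -52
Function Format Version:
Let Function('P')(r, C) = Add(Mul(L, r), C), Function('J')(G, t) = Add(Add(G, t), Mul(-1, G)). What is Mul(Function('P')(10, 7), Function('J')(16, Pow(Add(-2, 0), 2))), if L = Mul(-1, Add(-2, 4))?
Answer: -52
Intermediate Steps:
L = -2 (L = Mul(-1, 2) = -2)
Function('J')(G, t) = t
Function('P')(r, C) = Add(C, Mul(-2, r)) (Function('P')(r, C) = Add(Mul(-2, r), C) = Add(C, Mul(-2, r)))
Mul(Function('P')(10, 7), Function('J')(16, Pow(Add(-2, 0), 2))) = Mul(Add(7, Mul(-2, 10)), Pow(Add(-2, 0), 2)) = Mul(Add(7, -20), Pow(-2, 2)) = Mul(-13, 4) = -52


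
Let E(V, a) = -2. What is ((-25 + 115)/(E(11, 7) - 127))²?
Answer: 900/1849 ≈ 0.48675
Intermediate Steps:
((-25 + 115)/(E(11, 7) - 127))² = ((-25 + 115)/(-2 - 127))² = (90/(-129))² = (90*(-1/129))² = (-30/43)² = 900/1849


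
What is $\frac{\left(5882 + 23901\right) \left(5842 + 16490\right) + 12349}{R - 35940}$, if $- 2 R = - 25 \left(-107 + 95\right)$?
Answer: $- \frac{133025261}{7218} \approx -18430.0$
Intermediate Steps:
$R = -150$ ($R = - \frac{\left(-25\right) \left(-107 + 95\right)}{2} = - \frac{\left(-25\right) \left(-12\right)}{2} = \left(- \frac{1}{2}\right) 300 = -150$)
$\frac{\left(5882 + 23901\right) \left(5842 + 16490\right) + 12349}{R - 35940} = \frac{\left(5882 + 23901\right) \left(5842 + 16490\right) + 12349}{-150 - 35940} = \frac{29783 \cdot 22332 + 12349}{-36090} = \left(665113956 + 12349\right) \left(- \frac{1}{36090}\right) = 665126305 \left(- \frac{1}{36090}\right) = - \frac{133025261}{7218}$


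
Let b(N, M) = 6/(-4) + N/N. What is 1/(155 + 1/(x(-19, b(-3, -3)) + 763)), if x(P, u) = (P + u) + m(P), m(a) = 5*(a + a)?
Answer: 1107/171587 ≈ 0.0064515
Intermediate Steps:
m(a) = 10*a (m(a) = 5*(2*a) = 10*a)
b(N, M) = -½ (b(N, M) = 6*(-¼) + 1 = -3/2 + 1 = -½)
x(P, u) = u + 11*P (x(P, u) = (P + u) + 10*P = u + 11*P)
1/(155 + 1/(x(-19, b(-3, -3)) + 763)) = 1/(155 + 1/((-½ + 11*(-19)) + 763)) = 1/(155 + 1/((-½ - 209) + 763)) = 1/(155 + 1/(-419/2 + 763)) = 1/(155 + 1/(1107/2)) = 1/(155 + 2/1107) = 1/(171587/1107) = 1107/171587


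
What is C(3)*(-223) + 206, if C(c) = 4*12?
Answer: -10498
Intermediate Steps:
C(c) = 48
C(3)*(-223) + 206 = 48*(-223) + 206 = -10704 + 206 = -10498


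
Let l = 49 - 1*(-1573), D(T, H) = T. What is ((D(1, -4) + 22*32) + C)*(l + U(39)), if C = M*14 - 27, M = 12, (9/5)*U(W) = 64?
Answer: 1402292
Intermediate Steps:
U(W) = 320/9 (U(W) = (5/9)*64 = 320/9)
C = 141 (C = 12*14 - 27 = 168 - 27 = 141)
l = 1622 (l = 49 + 1573 = 1622)
((D(1, -4) + 22*32) + C)*(l + U(39)) = ((1 + 22*32) + 141)*(1622 + 320/9) = ((1 + 704) + 141)*(14918/9) = (705 + 141)*(14918/9) = 846*(14918/9) = 1402292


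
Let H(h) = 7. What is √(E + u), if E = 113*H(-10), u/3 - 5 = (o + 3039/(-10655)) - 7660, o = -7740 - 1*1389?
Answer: 278*I*√72805615/10655 ≈ 222.63*I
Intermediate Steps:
o = -9129 (o = -7740 - 1389 = -9129)
u = -536509677/10655 (u = 15 + 3*((-9129 + 3039/(-10655)) - 7660) = 15 + 3*((-9129 + 3039*(-1/10655)) - 7660) = 15 + 3*((-9129 - 3039/10655) - 7660) = 15 + 3*(-97272534/10655 - 7660) = 15 + 3*(-178889834/10655) = 15 - 536669502/10655 = -536509677/10655 ≈ -50353.)
E = 791 (E = 113*7 = 791)
√(E + u) = √(791 - 536509677/10655) = √(-528081572/10655) = 278*I*√72805615/10655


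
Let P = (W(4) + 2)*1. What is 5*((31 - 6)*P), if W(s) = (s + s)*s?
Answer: 4250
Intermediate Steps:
W(s) = 2*s**2 (W(s) = (2*s)*s = 2*s**2)
P = 34 (P = (2*4**2 + 2)*1 = (2*16 + 2)*1 = (32 + 2)*1 = 34*1 = 34)
5*((31 - 6)*P) = 5*((31 - 6)*34) = 5*(25*34) = 5*850 = 4250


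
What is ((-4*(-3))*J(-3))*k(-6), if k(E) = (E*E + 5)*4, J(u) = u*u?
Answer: 17712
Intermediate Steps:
J(u) = u²
k(E) = 20 + 4*E² (k(E) = (E² + 5)*4 = (5 + E²)*4 = 20 + 4*E²)
((-4*(-3))*J(-3))*k(-6) = (-4*(-3)*(-3)²)*(20 + 4*(-6)²) = (12*9)*(20 + 4*36) = 108*(20 + 144) = 108*164 = 17712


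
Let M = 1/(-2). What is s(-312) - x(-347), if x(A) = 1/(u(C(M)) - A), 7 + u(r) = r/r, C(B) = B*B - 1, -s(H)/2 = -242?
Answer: 165043/341 ≈ 484.00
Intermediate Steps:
s(H) = 484 (s(H) = -2*(-242) = 484)
M = -½ (M = 1*(-½) = -½ ≈ -0.50000)
C(B) = -1 + B² (C(B) = B² - 1 = -1 + B²)
u(r) = -6 (u(r) = -7 + r/r = -7 + 1 = -6)
x(A) = 1/(-6 - A)
s(-312) - x(-347) = 484 - (-1)/(6 - 347) = 484 - (-1)/(-341) = 484 - (-1)*(-1)/341 = 484 - 1*1/341 = 484 - 1/341 = 165043/341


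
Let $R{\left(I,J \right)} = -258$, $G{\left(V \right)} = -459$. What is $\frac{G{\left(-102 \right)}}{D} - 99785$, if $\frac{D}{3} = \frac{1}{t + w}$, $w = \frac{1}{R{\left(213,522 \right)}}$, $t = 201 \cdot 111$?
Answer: $- \frac{302149597}{86} \approx -3.5134 \cdot 10^{6}$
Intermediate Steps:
$t = 22311$
$w = - \frac{1}{258}$ ($w = \frac{1}{-258} = - \frac{1}{258} \approx -0.003876$)
$D = \frac{774}{5756237}$ ($D = \frac{3}{22311 - \frac{1}{258}} = \frac{3}{\frac{5756237}{258}} = 3 \cdot \frac{258}{5756237} = \frac{774}{5756237} \approx 0.00013446$)
$\frac{G{\left(-102 \right)}}{D} - 99785 = - \frac{459}{\frac{774}{5756237}} - 99785 = \left(-459\right) \frac{5756237}{774} - 99785 = - \frac{293568087}{86} - 99785 = - \frac{302149597}{86}$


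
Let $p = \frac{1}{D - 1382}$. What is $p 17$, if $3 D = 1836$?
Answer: $- \frac{17}{770} \approx -0.022078$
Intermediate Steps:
$D = 612$ ($D = \frac{1}{3} \cdot 1836 = 612$)
$p = - \frac{1}{770}$ ($p = \frac{1}{612 - 1382} = \frac{1}{-770} = - \frac{1}{770} \approx -0.0012987$)
$p 17 = \left(- \frac{1}{770}\right) 17 = - \frac{17}{770}$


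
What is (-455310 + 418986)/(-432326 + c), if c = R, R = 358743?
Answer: 36324/73583 ≈ 0.49365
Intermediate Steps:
c = 358743
(-455310 + 418986)/(-432326 + c) = (-455310 + 418986)/(-432326 + 358743) = -36324/(-73583) = -36324*(-1/73583) = 36324/73583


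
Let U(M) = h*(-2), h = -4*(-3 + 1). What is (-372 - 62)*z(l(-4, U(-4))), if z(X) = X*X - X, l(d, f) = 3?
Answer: -2604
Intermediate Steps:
h = 8 (h = -4*(-2) = 8)
U(M) = -16 (U(M) = 8*(-2) = -16)
z(X) = X² - X
(-372 - 62)*z(l(-4, U(-4))) = (-372 - 62)*(3*(-1 + 3)) = -1302*2 = -434*6 = -2604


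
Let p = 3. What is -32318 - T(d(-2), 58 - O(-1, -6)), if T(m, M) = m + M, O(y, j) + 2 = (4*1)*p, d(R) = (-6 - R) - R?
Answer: -32364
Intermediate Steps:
d(R) = -6 - 2*R
O(y, j) = 10 (O(y, j) = -2 + (4*1)*3 = -2 + 4*3 = -2 + 12 = 10)
T(m, M) = M + m
-32318 - T(d(-2), 58 - O(-1, -6)) = -32318 - ((58 - 1*10) + (-6 - 2*(-2))) = -32318 - ((58 - 10) + (-6 + 4)) = -32318 - (48 - 2) = -32318 - 1*46 = -32318 - 46 = -32364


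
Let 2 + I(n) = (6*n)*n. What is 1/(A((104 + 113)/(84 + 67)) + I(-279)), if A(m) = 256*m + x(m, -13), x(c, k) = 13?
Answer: 151/70581159 ≈ 2.1394e-6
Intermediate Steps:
A(m) = 13 + 256*m (A(m) = 256*m + 13 = 13 + 256*m)
I(n) = -2 + 6*n² (I(n) = -2 + (6*n)*n = -2 + 6*n²)
1/(A((104 + 113)/(84 + 67)) + I(-279)) = 1/((13 + 256*((104 + 113)/(84 + 67))) + (-2 + 6*(-279)²)) = 1/((13 + 256*(217/151)) + (-2 + 6*77841)) = 1/((13 + 256*(217*(1/151))) + (-2 + 467046)) = 1/((13 + 256*(217/151)) + 467044) = 1/((13 + 55552/151) + 467044) = 1/(57515/151 + 467044) = 1/(70581159/151) = 151/70581159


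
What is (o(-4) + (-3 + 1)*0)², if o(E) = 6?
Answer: 36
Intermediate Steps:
(o(-4) + (-3 + 1)*0)² = (6 + (-3 + 1)*0)² = (6 - 2*0)² = (6 + 0)² = 6² = 36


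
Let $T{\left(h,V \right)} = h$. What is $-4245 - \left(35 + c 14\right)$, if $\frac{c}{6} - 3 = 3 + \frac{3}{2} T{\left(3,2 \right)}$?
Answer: $-5162$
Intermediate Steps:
$c = 63$ ($c = 18 + 6 \left(3 + \frac{3}{2} \cdot 3\right) = 18 + 6 \left(3 + \frac{9}{2}\right) = 18 + 6 \cdot \frac{15}{2} = 18 + 45 = 63$)
$-4245 - \left(35 + c 14\right) = -4245 - \left(35 + 63 \cdot 14\right) = -4245 - \left(35 + 882\right) = -4245 - 917 = -5162$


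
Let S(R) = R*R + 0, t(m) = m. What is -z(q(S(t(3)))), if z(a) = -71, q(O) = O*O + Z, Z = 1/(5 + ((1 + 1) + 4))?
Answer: 71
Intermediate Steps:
Z = 1/11 (Z = 1/(5 + (2 + 4)) = 1/(5 + 6) = 1/11 ≈ 0.090909)
S(R) = R² (S(R) = R² + 0 = R²)
q(O) = 1/11 + O² (q(O) = O*O + 1/11 = O² + 1/11 = 1/11 + O²)
-z(q(S(t(3)))) = -1*(-71) = 71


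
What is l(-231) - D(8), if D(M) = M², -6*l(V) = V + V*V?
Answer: -8919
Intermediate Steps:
l(V) = -V/6 - V²/6 (l(V) = -(V + V*V)/6 = -(V + V²)/6 = -V/6 - V²/6)
l(-231) - D(8) = -⅙*(-231)*(1 - 231) - 1*8² = -⅙*(-231)*(-230) - 1*64 = -8855 - 64 = -8919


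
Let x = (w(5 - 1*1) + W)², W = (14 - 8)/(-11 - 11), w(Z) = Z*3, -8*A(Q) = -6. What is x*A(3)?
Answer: 49923/484 ≈ 103.15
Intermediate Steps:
A(Q) = ¾ (A(Q) = -⅛*(-6) = ¾)
w(Z) = 3*Z
W = -3/11 (W = 6/(-22) = 6*(-1/22) = -3/11 ≈ -0.27273)
x = 16641/121 (x = (3*(5 - 1*1) - 3/11)² = (3*(5 - 1) - 3/11)² = (3*4 - 3/11)² = (12 - 3/11)² = (129/11)² = 16641/121 ≈ 137.53)
x*A(3) = (16641/121)*(¾) = 49923/484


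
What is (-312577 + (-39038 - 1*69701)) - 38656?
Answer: -459972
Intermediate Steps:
(-312577 + (-39038 - 1*69701)) - 38656 = (-312577 + (-39038 - 69701)) - 38656 = (-312577 - 108739) - 38656 = -421316 - 38656 = -459972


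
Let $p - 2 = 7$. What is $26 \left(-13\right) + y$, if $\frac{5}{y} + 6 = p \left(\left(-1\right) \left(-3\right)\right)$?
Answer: $- \frac{7093}{21} \approx -337.76$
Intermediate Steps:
$p = 9$ ($p = 2 + 7 = 9$)
$y = \frac{5}{21}$ ($y = \frac{5}{-6 + 9 \left(\left(-1\right) \left(-3\right)\right)} = \frac{5}{-6 + 9 \cdot 3} = \frac{5}{-6 + 27} = \frac{5}{21} \approx 0.2381$)
$26 \left(-13\right) + y = 26 \left(-13\right) + \frac{5}{21} = -338 + \frac{5}{21} = - \frac{7093}{21}$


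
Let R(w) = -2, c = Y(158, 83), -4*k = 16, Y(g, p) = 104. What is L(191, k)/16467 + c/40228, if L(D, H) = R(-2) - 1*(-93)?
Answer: 1343329/165608619 ≈ 0.0081115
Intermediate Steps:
k = -4 (k = -1/4*16 = -4)
c = 104
L(D, H) = 91 (L(D, H) = -2 - 1*(-93) = -2 + 93 = 91)
L(191, k)/16467 + c/40228 = 91/16467 + 104/40228 = 91*(1/16467) + 104*(1/40228) = 91/16467 + 26/10057 = 1343329/165608619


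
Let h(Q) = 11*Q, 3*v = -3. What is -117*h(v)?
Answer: 1287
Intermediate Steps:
v = -1 (v = (⅓)*(-3) = -1)
-117*h(v) = -1287*(-1) = -117*(-11) = 1287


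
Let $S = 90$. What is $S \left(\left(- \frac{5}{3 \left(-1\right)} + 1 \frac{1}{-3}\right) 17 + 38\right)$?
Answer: $5460$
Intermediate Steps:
$S \left(\left(- \frac{5}{3 \left(-1\right)} + 1 \frac{1}{-3}\right) 17 + 38\right) = 90 \left(\left(- \frac{5}{3 \left(-1\right)} + 1 \frac{1}{-3}\right) 17 + 38\right) = 90 \left(\left(- \frac{5}{-3} + 1 \left(- \frac{1}{3}\right)\right) 17 + 38\right) = 90 \left(\left(\left(-5\right) \left(- \frac{1}{3}\right) - \frac{1}{3}\right) 17 + 38\right) = 90 \left(\left(\frac{5}{3} - \frac{1}{3}\right) 17 + 38\right) = 90 \left(\frac{4}{3} \cdot 17 + 38\right) = 90 \left(\frac{68}{3} + 38\right) = 90 \cdot \frac{182}{3} = 5460$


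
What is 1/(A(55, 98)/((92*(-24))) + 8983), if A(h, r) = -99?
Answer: 736/6611521 ≈ 0.00011132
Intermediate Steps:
1/(A(55, 98)/((92*(-24))) + 8983) = 1/(-99/(92*(-24)) + 8983) = 1/(-99/(-2208) + 8983) = 1/(-99*(-1/2208) + 8983) = 1/(33/736 + 8983) = 1/(6611521/736) = 736/6611521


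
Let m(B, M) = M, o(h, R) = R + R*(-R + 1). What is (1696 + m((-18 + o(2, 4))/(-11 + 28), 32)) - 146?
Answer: 1582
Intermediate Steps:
o(h, R) = R + R*(1 - R)
(1696 + m((-18 + o(2, 4))/(-11 + 28), 32)) - 146 = (1696 + 32) - 146 = 1728 - 146 = 1582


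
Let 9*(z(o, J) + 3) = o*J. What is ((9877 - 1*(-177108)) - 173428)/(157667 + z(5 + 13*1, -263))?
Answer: 13557/157138 ≈ 0.086275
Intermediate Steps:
z(o, J) = -3 + J*o/9 (z(o, J) = -3 + (o*J)/9 = -3 + (J*o)/9 = -3 + J*o/9)
((9877 - 1*(-177108)) - 173428)/(157667 + z(5 + 13*1, -263)) = ((9877 - 1*(-177108)) - 173428)/(157667 + (-3 + (1/9)*(-263)*(5 + 13*1))) = ((9877 + 177108) - 173428)/(157667 + (-3 + (1/9)*(-263)*(5 + 13))) = (186985 - 173428)/(157667 + (-3 + (1/9)*(-263)*18)) = 13557/(157667 + (-3 - 526)) = 13557/(157667 - 529) = 13557/157138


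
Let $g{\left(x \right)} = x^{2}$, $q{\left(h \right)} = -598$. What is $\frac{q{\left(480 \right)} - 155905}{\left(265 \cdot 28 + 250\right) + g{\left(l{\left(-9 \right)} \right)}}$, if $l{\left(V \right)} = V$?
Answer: $- \frac{156503}{7751} \approx -20.191$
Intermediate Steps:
$\frac{q{\left(480 \right)} - 155905}{\left(265 \cdot 28 + 250\right) + g{\left(l{\left(-9 \right)} \right)}} = \frac{-598 - 155905}{\left(265 \cdot 28 + 250\right) + \left(-9\right)^{2}} = - \frac{156503}{\left(7420 + 250\right) + 81} = - \frac{156503}{7670 + 81} = - \frac{156503}{7751}$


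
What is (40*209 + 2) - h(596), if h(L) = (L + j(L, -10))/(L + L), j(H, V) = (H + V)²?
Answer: 1202939/149 ≈ 8073.4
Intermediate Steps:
h(L) = (L + (-10 + L)²)/(2*L) (h(L) = (L + (L - 10)²)/(L + L) = (L + (-10 + L)²)/((2*L)) = (L + (-10 + L)²)*(1/(2*L)) = (L + (-10 + L)²)/(2*L))
(40*209 + 2) - h(596) = (40*209 + 2) - (596 + (-10 + 596)²)/(2*596) = (8360 + 2) - (596 + 586²)/(2*596) = 8362 - (596 + 343396)/(2*596) = 8362 - 343992/(2*596) = 8362 - 1*42999/149 = 8362 - 42999/149 = 1202939/149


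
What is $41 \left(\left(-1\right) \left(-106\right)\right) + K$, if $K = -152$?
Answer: $4194$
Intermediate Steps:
$41 \left(\left(-1\right) \left(-106\right)\right) + K = 41 \left(\left(-1\right) \left(-106\right)\right) - 152 = 41 \cdot 106 - 152 = 4346 - 152 = 4194$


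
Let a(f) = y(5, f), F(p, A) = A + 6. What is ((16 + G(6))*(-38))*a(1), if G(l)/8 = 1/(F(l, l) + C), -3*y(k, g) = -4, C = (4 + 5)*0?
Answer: -7600/9 ≈ -844.44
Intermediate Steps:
F(p, A) = 6 + A
C = 0 (C = 9*0 = 0)
y(k, g) = 4/3 (y(k, g) = -⅓*(-4) = 4/3)
G(l) = 8/(6 + l) (G(l) = 8/((6 + l) + 0) = 8/(6 + l))
a(f) = 4/3
((16 + G(6))*(-38))*a(1) = ((16 + 8/(6 + 6))*(-38))*(4/3) = ((16 + 8/12)*(-38))*(4/3) = ((16 + 8*(1/12))*(-38))*(4/3) = ((16 + ⅔)*(-38))*(4/3) = ((50/3)*(-38))*(4/3) = -1900/3*4/3 = -7600/9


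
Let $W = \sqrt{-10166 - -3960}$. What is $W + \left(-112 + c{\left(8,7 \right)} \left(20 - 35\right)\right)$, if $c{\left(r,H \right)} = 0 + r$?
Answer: $-232 + i \sqrt{6206} \approx -232.0 + 78.778 i$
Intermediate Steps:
$c{\left(r,H \right)} = r$
$W = i \sqrt{6206}$ ($W = \sqrt{-10166 + 3960} = \sqrt{-6206} = i \sqrt{6206} \approx 78.778 i$)
$W + \left(-112 + c{\left(8,7 \right)} \left(20 - 35\right)\right) = i \sqrt{6206} + \left(-112 + 8 \left(20 - 35\right)\right) = i \sqrt{6206} + \left(-112 + 8 \left(-15\right)\right) = i \sqrt{6206} - 232 = -232 + i \sqrt{6206}$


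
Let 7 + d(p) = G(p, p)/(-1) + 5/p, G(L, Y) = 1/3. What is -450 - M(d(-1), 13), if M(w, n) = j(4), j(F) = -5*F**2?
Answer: -370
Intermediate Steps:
G(L, Y) = 1/3
d(p) = -22/3 + 5/p (d(p) = -7 + ((1/3)/(-1) + 5/p) = -7 + ((1/3)*(-1) + 5/p) = -7 + (-1/3 + 5/p) = -22/3 + 5/p)
M(w, n) = -80 (M(w, n) = -5*4**2 = -5*16 = -80)
-450 - M(d(-1), 13) = -450 - 1*(-80) = -450 + 80 = -370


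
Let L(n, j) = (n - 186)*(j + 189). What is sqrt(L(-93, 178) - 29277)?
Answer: 3*I*sqrt(14630) ≈ 362.86*I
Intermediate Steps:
L(n, j) = (-186 + n)*(189 + j)
sqrt(L(-93, 178) - 29277) = sqrt((-35154 - 186*178 + 189*(-93) + 178*(-93)) - 29277) = sqrt((-35154 - 33108 - 17577 - 16554) - 29277) = sqrt(-102393 - 29277) = sqrt(-131670) = 3*I*sqrt(14630)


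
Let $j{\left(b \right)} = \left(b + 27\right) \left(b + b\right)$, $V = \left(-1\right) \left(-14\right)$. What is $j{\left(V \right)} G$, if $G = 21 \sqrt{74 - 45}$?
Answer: $24108 \sqrt{29} \approx 1.2983 \cdot 10^{5}$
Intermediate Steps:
$V = 14$
$G = 21 \sqrt{29} \approx 113.09$
$j{\left(b \right)} = 2 b \left(27 + b\right)$ ($j{\left(b \right)} = \left(27 + b\right) 2 b = 2 b \left(27 + b\right)$)
$j{\left(V \right)} G = 2 \cdot 14 \left(27 + 14\right) 21 \sqrt{29} = 2 \cdot 14 \cdot 41 \cdot 21 \sqrt{29} = 1148 \cdot 21 \sqrt{29} = 24108 \sqrt{29}$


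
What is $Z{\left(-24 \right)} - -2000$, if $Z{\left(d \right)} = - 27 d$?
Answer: $2648$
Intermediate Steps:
$Z{\left(-24 \right)} - -2000 = \left(-27\right) \left(-24\right) - -2000 = 648 + 2000 = 2648$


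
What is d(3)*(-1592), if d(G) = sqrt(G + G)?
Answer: -1592*sqrt(6) ≈ -3899.6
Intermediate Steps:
d(G) = sqrt(2)*sqrt(G) (d(G) = sqrt(2*G) = sqrt(2)*sqrt(G))
d(3)*(-1592) = (sqrt(2)*sqrt(3))*(-1592) = sqrt(6)*(-1592) = -1592*sqrt(6)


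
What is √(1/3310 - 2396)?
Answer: I*√26250812290/3310 ≈ 48.949*I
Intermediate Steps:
√(1/3310 - 2396) = √(-7930759/3310) = I*√26250812290/3310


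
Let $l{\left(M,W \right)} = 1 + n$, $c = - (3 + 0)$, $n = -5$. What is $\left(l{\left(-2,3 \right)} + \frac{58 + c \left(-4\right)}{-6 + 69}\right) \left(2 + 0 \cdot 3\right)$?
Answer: $- \frac{52}{9} \approx -5.7778$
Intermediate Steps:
$c = -3$ ($c = \left(-1\right) 3 = -3$)
$l{\left(M,W \right)} = -4$ ($l{\left(M,W \right)} = 1 - 5 = -4$)
$\left(l{\left(-2,3 \right)} + \frac{58 + c \left(-4\right)}{-6 + 69}\right) \left(2 + 0 \cdot 3\right) = \left(-4 + \frac{58 - -12}{-6 + 69}\right) \left(2 + 0 \cdot 3\right) = \left(-4 + \frac{58 + 12}{63}\right) \left(2 + 0\right) = \left(-4 + 70 \cdot \frac{1}{63}\right) 2 = \left(-4 + \frac{10}{9}\right) 2 = \left(- \frac{26}{9}\right) 2 = - \frac{52}{9}$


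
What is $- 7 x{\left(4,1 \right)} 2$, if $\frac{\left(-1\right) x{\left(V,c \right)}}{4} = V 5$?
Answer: $1120$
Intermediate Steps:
$x{\left(V,c \right)} = - 20 V$ ($x{\left(V,c \right)} = - 4 V 5 = - 4 \cdot 5 V = - 20 V$)
$- 7 x{\left(4,1 \right)} 2 = - 7 \left(\left(-20\right) 4\right) 2 = \left(-7\right) \left(-80\right) 2 = 560 \cdot 2 = 1120$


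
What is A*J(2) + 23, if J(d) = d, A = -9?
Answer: 5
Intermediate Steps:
A*J(2) + 23 = -9*2 + 23 = -18 + 23 = 5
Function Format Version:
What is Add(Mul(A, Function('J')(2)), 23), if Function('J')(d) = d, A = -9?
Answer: 5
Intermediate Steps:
Add(Mul(A, Function('J')(2)), 23) = Add(Mul(-9, 2), 23) = Add(-18, 23) = 5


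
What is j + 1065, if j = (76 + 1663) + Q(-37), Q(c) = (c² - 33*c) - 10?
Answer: 5384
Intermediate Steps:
Q(c) = -10 + c² - 33*c
j = 4319 (j = (76 + 1663) + (-10 + (-37)² - 33*(-37)) = 1739 + (-10 + 1369 + 1221) = 1739 + 2580 = 4319)
j + 1065 = 4319 + 1065 = 5384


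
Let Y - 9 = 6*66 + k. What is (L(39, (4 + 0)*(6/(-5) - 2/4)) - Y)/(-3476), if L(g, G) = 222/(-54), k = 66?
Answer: 1069/7821 ≈ 0.13668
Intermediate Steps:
L(g, G) = -37/9 (L(g, G) = 222*(-1/54) = -37/9)
Y = 471 (Y = 9 + (6*66 + 66) = 9 + (396 + 66) = 9 + 462 = 471)
(L(39, (4 + 0)*(6/(-5) - 2/4)) - Y)/(-3476) = (-37/9 - 1*471)/(-3476) = (-37/9 - 471)*(-1/3476) = -4276/9*(-1/3476) = 1069/7821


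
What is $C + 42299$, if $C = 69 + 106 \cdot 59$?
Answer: $48622$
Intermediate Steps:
$C = 6323$ ($C = 69 + 6254 = 6323$)
$C + 42299 = 6323 + 42299 = 48622$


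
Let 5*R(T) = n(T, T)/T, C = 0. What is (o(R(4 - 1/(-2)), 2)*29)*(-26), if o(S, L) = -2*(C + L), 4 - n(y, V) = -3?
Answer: 3016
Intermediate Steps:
n(y, V) = 7 (n(y, V) = 4 - 1*(-3) = 4 + 3 = 7)
R(T) = 7/(5*T) (R(T) = (7/T)/5 = 7/(5*T))
o(S, L) = -2*L (o(S, L) = -2*(0 + L) = -2*L)
(o(R(4 - 1/(-2)), 2)*29)*(-26) = (-2*2*29)*(-26) = -4*29*(-26) = -116*(-26) = 3016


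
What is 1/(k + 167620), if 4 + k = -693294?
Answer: -1/525678 ≈ -1.9023e-6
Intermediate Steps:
k = -693298 (k = -4 - 693294 = -693298)
1/(k + 167620) = 1/(-693298 + 167620) = 1/(-525678) = -1/525678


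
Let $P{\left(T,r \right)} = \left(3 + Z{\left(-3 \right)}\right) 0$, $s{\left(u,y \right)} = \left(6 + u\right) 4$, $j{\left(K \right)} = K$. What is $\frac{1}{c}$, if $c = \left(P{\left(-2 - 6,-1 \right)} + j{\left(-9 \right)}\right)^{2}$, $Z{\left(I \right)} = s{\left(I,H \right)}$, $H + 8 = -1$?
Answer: $\frac{1}{81} \approx 0.012346$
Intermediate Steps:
$H = -9$ ($H = -8 - 1 = -9$)
$s{\left(u,y \right)} = 24 + 4 u$
$Z{\left(I \right)} = 24 + 4 I$
$P{\left(T,r \right)} = 0$ ($P{\left(T,r \right)} = \left(3 + \left(24 + 4 \left(-3\right)\right)\right) 0 = \left(3 + \left(24 - 12\right)\right) 0 = \left(3 + 12\right) 0 = 15 \cdot 0 = 0$)
$c = 81$ ($c = \left(0 - 9\right)^{2} = \left(-9\right)^{2} = 81$)
$\frac{1}{c} = \frac{1}{81}$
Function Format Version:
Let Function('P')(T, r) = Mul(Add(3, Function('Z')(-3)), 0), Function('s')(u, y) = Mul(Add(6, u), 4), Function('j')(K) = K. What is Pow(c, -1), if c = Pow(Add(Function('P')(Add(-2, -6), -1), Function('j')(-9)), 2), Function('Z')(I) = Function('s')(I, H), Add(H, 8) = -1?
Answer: Rational(1, 81) ≈ 0.012346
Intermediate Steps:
H = -9 (H = Add(-8, -1) = -9)
Function('s')(u, y) = Add(24, Mul(4, u))
Function('Z')(I) = Add(24, Mul(4, I))
Function('P')(T, r) = 0 (Function('P')(T, r) = Mul(Add(3, Add(24, Mul(4, -3))), 0) = Mul(Add(3, Add(24, -12)), 0) = Mul(Add(3, 12), 0) = Mul(15, 0) = 0)
c = 81 (c = Pow(Add(0, -9), 2) = Pow(-9, 2) = 81)
Pow(c, -1) = Pow(81, -1) = Rational(1, 81)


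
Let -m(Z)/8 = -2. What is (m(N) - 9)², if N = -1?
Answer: 49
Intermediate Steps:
m(Z) = 16 (m(Z) = -8*(-2) = 16)
(m(N) - 9)² = (16 - 9)² = 7² = 49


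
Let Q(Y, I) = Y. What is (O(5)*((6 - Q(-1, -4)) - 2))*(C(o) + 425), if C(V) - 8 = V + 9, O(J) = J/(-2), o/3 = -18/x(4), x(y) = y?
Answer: -21425/4 ≈ -5356.3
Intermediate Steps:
o = -27/2 (o = 3*(-18/4) = 3*(-18*¼) = 3*(-9/2) = -27/2 ≈ -13.500)
O(J) = -J/2 (O(J) = J*(-½) = -J/2)
C(V) = 17 + V (C(V) = 8 + (V + 9) = 8 + (9 + V) = 17 + V)
(O(5)*((6 - Q(-1, -4)) - 2))*(C(o) + 425) = ((-½*5)*((6 - 1*(-1)) - 2))*((17 - 27/2) + 425) = (-5*((6 + 1) - 2)/2)*(7/2 + 425) = -5*(7 - 2)/2*(857/2) = -5/2*5*(857/2) = -25/2*857/2 = -21425/4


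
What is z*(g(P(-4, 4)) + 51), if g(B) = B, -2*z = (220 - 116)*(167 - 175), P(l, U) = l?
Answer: 19552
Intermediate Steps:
z = 416 (z = -(220 - 116)*(167 - 175)/2 = -52*(-8) = -½*(-832) = 416)
z*(g(P(-4, 4)) + 51) = 416*(-4 + 51) = 416*47 = 19552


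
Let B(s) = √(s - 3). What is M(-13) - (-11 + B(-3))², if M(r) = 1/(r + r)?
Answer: -2991/26 + 22*I*√6 ≈ -115.04 + 53.889*I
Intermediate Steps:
M(r) = 1/(2*r)
B(s) = √(-3 + s)
M(-13) - (-11 + B(-3))² = (½)/(-13) - (-11 + √(-3 - 3))² = (½)*(-1/13) - (-11 + √(-6))² = -1/26 - (-11 + I*√6)²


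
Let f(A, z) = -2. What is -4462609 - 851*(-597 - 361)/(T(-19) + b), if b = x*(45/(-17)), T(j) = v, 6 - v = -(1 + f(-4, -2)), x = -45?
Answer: -4701122802/1055 ≈ -4.4560e+6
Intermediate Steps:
v = 5 (v = 6 - (-1)*(1 - 2) = 6 - (-1)*(-1) = 6 - 1*1 = 6 - 1 = 5)
T(j) = 5
b = 2025/17 (b = -2025/(-17) = -2025*(-1)/17 = -45*(-45/17) = 2025/17 ≈ 119.12)
-4462609 - 851*(-597 - 361)/(T(-19) + b) = -4462609 - 851*(-597 - 361)/(5 + 2025/17) = -4462609 - 851*(-958/2110/17) = -4462609 - 851*(-958*17/2110) = -4462609 - 851*(-8143)/1055 = -4462609 - 1*(-6929693/1055) = -4462609 + 6929693/1055 = -4701122802/1055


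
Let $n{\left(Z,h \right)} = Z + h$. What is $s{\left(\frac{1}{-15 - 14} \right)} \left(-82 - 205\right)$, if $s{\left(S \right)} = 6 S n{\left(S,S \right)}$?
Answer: $- \frac{3444}{841} \approx -4.0951$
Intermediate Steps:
$s{\left(S \right)} = 12 S^{2}$ ($s{\left(S \right)} = 6 S \left(S + S\right) = 6 S 2 S = 12 S^{2}$)
$s{\left(\frac{1}{-15 - 14} \right)} \left(-82 - 205\right) = 12 \left(\frac{1}{-15 - 14}\right)^{2} \left(-82 - 205\right) = 12 \left(\frac{1}{-29}\right)^{2} \left(-287\right) = 12 \left(- \frac{1}{29}\right)^{2} \left(-287\right) = 12 \cdot \frac{1}{841} \left(-287\right) = \frac{12}{841} \left(-287\right) = - \frac{3444}{841}$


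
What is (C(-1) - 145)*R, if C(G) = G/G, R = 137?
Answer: -19728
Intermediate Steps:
C(G) = 1
(C(-1) - 145)*R = (1 - 145)*137 = -144*137 = -19728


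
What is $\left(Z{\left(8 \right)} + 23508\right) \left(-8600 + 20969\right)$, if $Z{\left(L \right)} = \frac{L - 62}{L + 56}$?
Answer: $\frac{9304320501}{32} \approx 2.9076 \cdot 10^{8}$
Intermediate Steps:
$Z{\left(L \right)} = \frac{-62 + L}{56 + L}$
$\left(Z{\left(8 \right)} + 23508\right) \left(-8600 + 20969\right) = \left(\frac{-62 + 8}{56 + 8} + 23508\right) \left(-8600 + 20969\right) = \left(\frac{1}{64} \left(-54\right) + 23508\right) 12369 = \left(- \frac{27}{32} + 23508\right) 12369 = \frac{752229}{32} \cdot 12369 = \frac{9304320501}{32}$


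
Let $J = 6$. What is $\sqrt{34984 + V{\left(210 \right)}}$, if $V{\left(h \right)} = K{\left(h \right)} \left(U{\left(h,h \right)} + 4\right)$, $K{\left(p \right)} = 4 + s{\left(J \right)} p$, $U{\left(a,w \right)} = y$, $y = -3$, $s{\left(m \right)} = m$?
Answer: $2 \sqrt{9062} \approx 190.39$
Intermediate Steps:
$U{\left(a,w \right)} = -3$
$K{\left(p \right)} = 4 + 6 p$
$V{\left(h \right)} = 4 + 6 h$ ($V{\left(h \right)} = \left(4 + 6 h\right) \left(-3 + 4\right) = \left(4 + 6 h\right) 1 = 4 + 6 h$)
$\sqrt{34984 + V{\left(210 \right)}} = \sqrt{34984 + \left(4 + 6 \cdot 210\right)} = \sqrt{34984 + \left(4 + 1260\right)} = \sqrt{34984 + 1264} = \sqrt{36248} = 2 \sqrt{9062}$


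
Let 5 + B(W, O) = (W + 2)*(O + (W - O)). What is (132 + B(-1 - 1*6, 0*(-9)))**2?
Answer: 26244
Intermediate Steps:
B(W, O) = -5 + W*(2 + W) (B(W, O) = -5 + (W + 2)*(O + (W - O)) = -5 + (2 + W)*W = -5 + W*(2 + W))
(132 + B(-1 - 1*6, 0*(-9)))**2 = (132 + (-5 + (-1 - 1*6)**2 + 2*(-1 - 1*6)))**2 = (132 + (-5 + (-1 - 6)**2 + 2*(-1 - 6)))**2 = (132 + (-5 + (-7)**2 + 2*(-7)))**2 = (132 + (-5 + 49 - 14))**2 = (132 + 30)**2 = 162**2 = 26244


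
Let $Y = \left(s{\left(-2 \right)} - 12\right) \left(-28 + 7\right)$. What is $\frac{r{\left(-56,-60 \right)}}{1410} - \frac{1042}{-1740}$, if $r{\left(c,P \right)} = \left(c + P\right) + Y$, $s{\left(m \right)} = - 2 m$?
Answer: $\frac{1733}{2726} \approx 0.63573$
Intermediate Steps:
$Y = 168$ ($Y = \left(\left(-2\right) \left(-2\right) - 12\right) \left(-28 + 7\right) = \left(4 - 12\right) \left(-21\right) = \left(-8\right) \left(-21\right) = 168$)
$r{\left(c,P \right)} = 168 + P + c$ ($r{\left(c,P \right)} = \left(c + P\right) + 168 = \left(P + c\right) + 168 = 168 + P + c$)
$\frac{r{\left(-56,-60 \right)}}{1410} - \frac{1042}{-1740} = \frac{168 - 60 - 56}{1410} - \frac{1042}{-1740} = 52 \cdot \frac{1}{1410} - - \frac{521}{870} = \frac{26}{705} + \frac{521}{870} = \frac{1733}{2726}$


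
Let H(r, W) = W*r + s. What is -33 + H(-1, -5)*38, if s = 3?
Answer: 271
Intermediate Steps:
H(r, W) = 3 + W*r (H(r, W) = W*r + 3 = 3 + W*r)
-33 + H(-1, -5)*38 = -33 + (3 - 5*(-1))*38 = -33 + (3 + 5)*38 = -33 + 8*38 = -33 + 304 = 271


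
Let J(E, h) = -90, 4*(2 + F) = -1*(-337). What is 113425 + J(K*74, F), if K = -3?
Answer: 113335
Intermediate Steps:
F = 329/4 (F = -2 + (-1*(-337))/4 = -2 + (¼)*337 = -2 + 337/4 = 329/4 ≈ 82.250)
113425 + J(K*74, F) = 113425 - 90 = 113335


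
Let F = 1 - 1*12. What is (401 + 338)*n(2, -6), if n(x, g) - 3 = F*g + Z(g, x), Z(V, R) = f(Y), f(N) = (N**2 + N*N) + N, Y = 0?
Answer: 50991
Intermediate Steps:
f(N) = N + 2*N**2 (f(N) = (N**2 + N**2) + N = 2*N**2 + N = N + 2*N**2)
Z(V, R) = 0 (Z(V, R) = 0*(1 + 2*0) = 0*(1 + 0) = 0*1 = 0)
F = -11 (F = 1 - 12 = -11)
n(x, g) = 3 - 11*g (n(x, g) = 3 + (-11*g + 0) = 3 - 11*g)
(401 + 338)*n(2, -6) = (401 + 338)*(3 - 11*(-6)) = 739*(3 + 66) = 739*69 = 50991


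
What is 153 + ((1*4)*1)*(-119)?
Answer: -323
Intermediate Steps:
153 + ((1*4)*1)*(-119) = 153 + (4*1)*(-119) = 153 + 4*(-119) = 153 - 476 = -323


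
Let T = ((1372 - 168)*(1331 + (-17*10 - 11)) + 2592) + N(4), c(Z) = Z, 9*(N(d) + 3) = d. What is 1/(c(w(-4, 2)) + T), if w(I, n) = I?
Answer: 9/12484669 ≈ 7.2088e-7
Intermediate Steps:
N(d) = -3 + d/9
T = 12484705/9 (T = ((1372 - 168)*(1331 + (-17*10 - 11)) + 2592) + (-3 + (⅑)*4) = (1204*(1331 + (-170 - 11)) + 2592) + (-3 + 4/9) = (1204*(1331 - 181) + 2592) - 23/9 = (1204*1150 + 2592) - 23/9 = (1384600 + 2592) - 23/9 = 1387192 - 23/9 = 12484705/9 ≈ 1.3872e+6)
1/(c(w(-4, 2)) + T) = 1/(-4 + 12484705/9) = 1/(12484669/9) = 9/12484669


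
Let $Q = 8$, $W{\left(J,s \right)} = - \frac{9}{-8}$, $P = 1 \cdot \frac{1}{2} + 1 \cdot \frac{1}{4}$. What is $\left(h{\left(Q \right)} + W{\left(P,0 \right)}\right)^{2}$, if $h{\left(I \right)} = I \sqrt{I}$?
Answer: $\frac{32849}{64} + 36 \sqrt{2} \approx 564.18$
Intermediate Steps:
$P = \frac{3}{4}$ ($P = 1 \cdot \frac{1}{2} + 1 \cdot \frac{1}{4} = \frac{1}{2} + \frac{1}{4} = \frac{3}{4} \approx 0.75$)
$W{\left(J,s \right)} = \frac{9}{8}$ ($W{\left(J,s \right)} = \left(-9\right) \left(- \frac{1}{8}\right) = \frac{9}{8}$)
$h{\left(I \right)} = I^{\frac{3}{2}}$
$\left(h{\left(Q \right)} + W{\left(P,0 \right)}\right)^{2} = \left(8^{\frac{3}{2}} + \frac{9}{8}\right)^{2} = \left(16 \sqrt{2} + \frac{9}{8}\right)^{2} = \left(\frac{9}{8} + 16 \sqrt{2}\right)^{2}$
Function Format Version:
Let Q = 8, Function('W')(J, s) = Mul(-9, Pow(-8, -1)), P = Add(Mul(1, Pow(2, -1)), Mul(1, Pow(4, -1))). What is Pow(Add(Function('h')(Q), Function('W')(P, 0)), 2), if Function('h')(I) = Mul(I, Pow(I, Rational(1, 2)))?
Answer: Add(Rational(32849, 64), Mul(36, Pow(2, Rational(1, 2)))) ≈ 564.18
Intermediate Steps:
P = Rational(3, 4) (P = Add(Mul(1, Rational(1, 2)), Mul(1, Rational(1, 4))) = Add(Rational(1, 2), Rational(1, 4)) = Rational(3, 4) ≈ 0.75000)
Function('W')(J, s) = Rational(9, 8) (Function('W')(J, s) = Mul(-9, Rational(-1, 8)) = Rational(9, 8))
Function('h')(I) = Pow(I, Rational(3, 2))
Pow(Add(Function('h')(Q), Function('W')(P, 0)), 2) = Pow(Add(Pow(8, Rational(3, 2)), Rational(9, 8)), 2) = Pow(Add(Mul(16, Pow(2, Rational(1, 2))), Rational(9, 8)), 2) = Pow(Add(Rational(9, 8), Mul(16, Pow(2, Rational(1, 2)))), 2)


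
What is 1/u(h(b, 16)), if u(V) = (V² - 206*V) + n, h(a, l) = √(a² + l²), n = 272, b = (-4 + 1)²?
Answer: -609/13930051 - 206*√337/13930051 ≈ -0.00031519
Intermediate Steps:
b = 9 (b = (-3)² = 9)
u(V) = 272 + V² - 206*V (u(V) = (V² - 206*V) + 272 = 272 + V² - 206*V)
1/u(h(b, 16)) = 1/(272 + (√(9² + 16²))² - 206*√(9² + 16²)) = 1/(272 + (√(81 + 256))² - 206*√(81 + 256)) = 1/(272 + (√337)² - 206*√337) = 1/(272 + 337 - 206*√337) = 1/(609 - 206*√337)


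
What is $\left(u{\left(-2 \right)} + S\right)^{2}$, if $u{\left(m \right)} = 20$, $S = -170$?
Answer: $22500$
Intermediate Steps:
$\left(u{\left(-2 \right)} + S\right)^{2} = \left(20 - 170\right)^{2} = \left(-150\right)^{2} = 22500$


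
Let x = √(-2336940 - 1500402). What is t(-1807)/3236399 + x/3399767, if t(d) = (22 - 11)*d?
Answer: -19877/3236399 + 17*I*√13278/3399767 ≈ -0.0061417 + 0.00057619*I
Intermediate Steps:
t(d) = 11*d
x = 17*I*√13278 (x = √(-3837342) = 17*I*√13278 ≈ 1958.9*I)
t(-1807)/3236399 + x/3399767 = (11*(-1807))/3236399 + (17*I*√13278)/3399767 = -19877*1/3236399 + (17*I*√13278)*(1/3399767) = -19877/3236399 + 17*I*√13278/3399767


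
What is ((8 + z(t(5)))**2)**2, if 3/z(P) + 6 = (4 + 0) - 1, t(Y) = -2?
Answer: 2401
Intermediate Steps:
z(P) = -1 (z(P) = 3/(-6 + ((4 + 0) - 1)) = 3/(-6 + (4 - 1)) = 3/(-6 + 3) = 3/(-3) = 3*(-1/3) = -1)
((8 + z(t(5)))**2)**2 = ((8 - 1)**2)**2 = (7**2)**2 = 49**2 = 2401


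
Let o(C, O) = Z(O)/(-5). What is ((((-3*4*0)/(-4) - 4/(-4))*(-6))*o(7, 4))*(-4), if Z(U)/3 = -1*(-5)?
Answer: -72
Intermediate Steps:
Z(U) = 15 (Z(U) = 3*(-1*(-5)) = 3*5 = 15)
o(C, O) = -3 (o(C, O) = 15/(-5) = 15*(-1/5) = -3)
((((-3*4*0)/(-4) - 4/(-4))*(-6))*o(7, 4))*(-4) = ((((-3*4*0)/(-4) - 4/(-4))*(-6))*(-3))*(-4) = (((-12*0*(-1/4) - 4*(-1/4))*(-6))*(-3))*(-4) = (((0*(-1/4) + 1)*(-6))*(-3))*(-4) = (((0 + 1)*(-6))*(-3))*(-4) = ((1*(-6))*(-3))*(-4) = -6*(-3)*(-4) = 18*(-4) = -72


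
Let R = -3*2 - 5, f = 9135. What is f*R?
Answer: -100485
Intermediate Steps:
R = -11 (R = -6 - 5 = -11)
f*R = 9135*(-11) = -100485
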